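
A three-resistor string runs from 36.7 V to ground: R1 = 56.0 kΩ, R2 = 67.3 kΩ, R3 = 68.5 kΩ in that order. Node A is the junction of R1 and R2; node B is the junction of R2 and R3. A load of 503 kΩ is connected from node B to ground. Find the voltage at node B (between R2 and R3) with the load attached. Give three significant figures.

At node B, R3 is in parallel with the load: R3‖R_L = 60.29 kΩ.
Below node A the resistance is R2 + (R3‖R_L) = 127.6 kΩ, so V_A = 36.7 × 127.6/183.6 = 25.51 V.
Then V_B = V_A × (R3‖R_L)/(R2 + R3‖R_L) = 25.51 × 60.29/127.6 = 12.1 V.

V ≈ 12.1 V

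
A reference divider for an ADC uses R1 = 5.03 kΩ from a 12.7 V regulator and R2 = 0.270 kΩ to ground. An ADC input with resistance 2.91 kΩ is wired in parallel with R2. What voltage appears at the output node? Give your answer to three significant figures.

V_out ≈ 0.595 V

The load sits in parallel with R2: R2‖R_L = (270 × 2910) / (270 + 2910) = 247.1 Ω.
V_out = 12.7 × 247.1 / (5030 + 247.1) = 12.7 × 247.1/5277 = 0.595 V.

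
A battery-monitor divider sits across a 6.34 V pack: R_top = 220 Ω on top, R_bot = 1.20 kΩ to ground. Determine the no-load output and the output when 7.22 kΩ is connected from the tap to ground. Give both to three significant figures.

Open-circuit: V = 6.34 × 1200/(220 + 1200) = 5.36 V.
With the load, R_bot becomes R_bot‖R_L = 1029 Ω, so V = 6.34 × 1029/1249 = 5.22 V.

Unloaded: 5.36 V; loaded: 5.22 V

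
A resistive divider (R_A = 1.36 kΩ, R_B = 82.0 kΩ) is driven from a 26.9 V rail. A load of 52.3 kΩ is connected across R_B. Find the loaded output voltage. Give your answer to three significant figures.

The load sits in parallel with R_B: R_B‖R_L = (82.0 × 52.3) / (82.0 + 52.3) = 31.93 kΩ.
V_out = 26.9 × 31.93 / (1.36 + 31.93) = 26.9 × 31.93/33.29 = 25.8 V.

V_out ≈ 25.8 V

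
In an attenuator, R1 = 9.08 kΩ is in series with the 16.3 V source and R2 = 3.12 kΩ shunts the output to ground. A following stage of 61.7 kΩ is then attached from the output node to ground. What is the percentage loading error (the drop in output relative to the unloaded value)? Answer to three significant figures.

3.63 %

The divider's output (Thévenin) resistance is R1‖R2 = 2.322 kΩ.
Fractional drop under load = R_th/(R_th + R_L) = 2.322 / (2.322 + 61.7) = 0.03627.
So the output falls by 3.63 %.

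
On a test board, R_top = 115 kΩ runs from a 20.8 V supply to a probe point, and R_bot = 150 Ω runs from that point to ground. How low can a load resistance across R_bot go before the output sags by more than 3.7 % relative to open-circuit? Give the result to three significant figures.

Output resistance R_th = R_top‖R_bot = (115000 × 150)/115200 = 149.8 Ω.
The fractional drop is R_th/(R_th + R_L); requiring this ≤ 0.0370 gives R_L ≥ R_th(1/0.0370 − 1) = 149.8 × 26.03 = 3.90 kΩ.

R_L(min) ≈ 3.90 kΩ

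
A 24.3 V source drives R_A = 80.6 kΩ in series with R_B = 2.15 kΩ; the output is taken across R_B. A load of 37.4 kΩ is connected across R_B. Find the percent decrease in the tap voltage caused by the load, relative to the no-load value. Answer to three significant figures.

The divider's output (Thévenin) resistance is R_A‖R_B = 2.094 kΩ.
Fractional drop under load = R_th/(R_th + R_L) = 2.094 / (2.094 + 37.4) = 0.05302.
So the output falls by 5.30 %.

5.30 %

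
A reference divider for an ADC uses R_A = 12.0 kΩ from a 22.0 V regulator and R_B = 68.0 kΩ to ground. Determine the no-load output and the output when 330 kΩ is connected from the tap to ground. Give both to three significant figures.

Open-circuit: V = 22.0 × 68.0/(12.0 + 68.0) = 18.7 V.
With the load, R_B becomes R_B‖R_L = 56.38 kΩ, so V = 22.0 × 56.38/68.38 = 18.1 V.

Unloaded: 18.7 V; loaded: 18.1 V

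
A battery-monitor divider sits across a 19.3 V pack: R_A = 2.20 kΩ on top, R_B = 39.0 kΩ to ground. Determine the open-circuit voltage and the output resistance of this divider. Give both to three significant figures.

V_th = 18.3 V, R_th = 2.08 kΩ

V_th is the open-circuit tap voltage: 19.3 × 39.0/(2.20 + 39.0) = 18.3 V.
With the supply zeroed, R_A and R_B appear in parallel from the tap: R_th = R_A‖R_B = (2.20 × 39.0)/41.20 = 2.08 kΩ.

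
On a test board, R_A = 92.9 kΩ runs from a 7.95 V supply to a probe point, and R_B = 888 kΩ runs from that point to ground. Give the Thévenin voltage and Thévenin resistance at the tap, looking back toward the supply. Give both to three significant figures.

V_th is the open-circuit tap voltage: 7.95 × 888/(92.9 + 888) = 7.20 V.
With the supply zeroed, R_A and R_B appear in parallel from the tap: R_th = R_A‖R_B = (92.9 × 888)/980.9 = 84.1 kΩ.

V_th = 7.20 V, R_th = 84.1 kΩ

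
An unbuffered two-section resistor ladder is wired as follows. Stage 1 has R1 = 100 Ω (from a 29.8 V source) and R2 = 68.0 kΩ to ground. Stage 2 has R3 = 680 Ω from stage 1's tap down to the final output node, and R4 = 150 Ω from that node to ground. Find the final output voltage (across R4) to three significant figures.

V_out ≈ 4.80 V

Stage 2 presents R3+R4 = 830.0 Ω as a load on stage 1's tap.
Stage 1's lower leg becomes R2‖(R3+R4) = 820.0 Ω, so V_mid = 29.8 × 820.0/920.0 = 26.56 V.
Stage 2 is itself unloaded: V_out = V_mid × R4/(R3+R4) = 26.56 × 150/830.0 = 4.80 V.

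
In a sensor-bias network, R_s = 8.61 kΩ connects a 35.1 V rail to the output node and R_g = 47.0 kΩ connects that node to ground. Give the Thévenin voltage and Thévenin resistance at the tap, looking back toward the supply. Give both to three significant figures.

V_th = 29.7 V, R_th = 7.28 kΩ

V_th is the open-circuit tap voltage: 35.1 × 47.0/(8.61 + 47.0) = 29.7 V.
With the supply zeroed, R_s and R_g appear in parallel from the tap: R_th = R_s‖R_g = (8.61 × 47.0)/55.61 = 7.28 kΩ.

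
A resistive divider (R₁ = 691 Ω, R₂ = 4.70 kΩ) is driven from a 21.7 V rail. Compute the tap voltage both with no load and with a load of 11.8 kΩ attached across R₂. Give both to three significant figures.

Open-circuit: V = 21.7 × 4700/(691 + 4700) = 18.9 V.
With the load, R₂ becomes R₂‖R_L = 3361 Ω, so V = 21.7 × 3361/4052 = 18.0 V.

Unloaded: 18.9 V; loaded: 18.0 V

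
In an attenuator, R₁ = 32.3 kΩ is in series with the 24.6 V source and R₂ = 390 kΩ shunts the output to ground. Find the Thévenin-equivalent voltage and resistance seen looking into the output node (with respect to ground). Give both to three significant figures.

V_th = 22.7 V, R_th = 29.8 kΩ

V_th is the open-circuit tap voltage: 24.6 × 390/(32.3 + 390) = 22.7 V.
With the supply zeroed, R₁ and R₂ appear in parallel from the tap: R_th = R₁‖R₂ = (32.3 × 390)/422.3 = 29.8 kΩ.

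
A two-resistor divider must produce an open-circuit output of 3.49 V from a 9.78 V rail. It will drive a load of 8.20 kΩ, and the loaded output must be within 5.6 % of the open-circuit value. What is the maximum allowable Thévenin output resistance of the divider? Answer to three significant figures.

Loading drop = R_th/(R_th + R_L) ≤ 0.0560, so R_th ≤ R_L · ε/(1−ε) = 8.20 kΩ × 0.0560/0.9440 = 486 Ω.

R_th ≤ 486 Ω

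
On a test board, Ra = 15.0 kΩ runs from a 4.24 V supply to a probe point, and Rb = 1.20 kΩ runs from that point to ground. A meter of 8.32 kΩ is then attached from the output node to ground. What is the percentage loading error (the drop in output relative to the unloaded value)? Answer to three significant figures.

Unloaded V = 4.24 × 1.20/16.20 = 0.31407 V.
Loaded: Rb‖R_L = 1.049 kΩ, giving V = 4.24 × 1.049/16.05 = 0.27707 V.
Drop = (0.31407 − 0.27707) / 0.31407 = 11.8 %.

11.8 %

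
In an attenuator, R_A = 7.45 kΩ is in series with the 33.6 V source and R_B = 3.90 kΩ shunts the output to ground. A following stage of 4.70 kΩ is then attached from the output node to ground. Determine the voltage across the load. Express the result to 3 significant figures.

The load sits in parallel with R_B: R_B‖R_L = (3.90 × 4.70) / (3.90 + 4.70) = 2.131 kΩ.
V_out = 33.6 × 2.131 / (7.45 + 2.131) = 33.6 × 2.131/9.581 = 7.47 V.
(Unloaded it would have been 11.5 V.)

V_out ≈ 7.47 V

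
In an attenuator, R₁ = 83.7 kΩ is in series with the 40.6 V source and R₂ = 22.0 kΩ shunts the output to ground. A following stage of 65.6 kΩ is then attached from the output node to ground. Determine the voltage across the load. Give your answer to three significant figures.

The load sits in parallel with R₂: R₂‖R_L = (22.0 × 65.6) / (22.0 + 65.6) = 16.47 kΩ.
V_out = 40.6 × 16.47 / (83.7 + 16.47) = 40.6 × 16.47/100.2 = 6.68 V.
(Unloaded it would have been 8.45 V.)

V_out ≈ 6.68 V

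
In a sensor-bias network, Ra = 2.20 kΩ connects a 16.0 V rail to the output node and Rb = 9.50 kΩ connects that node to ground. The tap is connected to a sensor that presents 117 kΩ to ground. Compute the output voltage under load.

The load sits in parallel with Rb: Rb‖R_L = (9.50 × 117) / (9.50 + 117) = 8.787 kΩ.
V_out = 16.0 × 8.787 / (2.20 + 8.787) = 16.0 × 8.787/10.99 = 12.8 V.

V_out ≈ 12.8 V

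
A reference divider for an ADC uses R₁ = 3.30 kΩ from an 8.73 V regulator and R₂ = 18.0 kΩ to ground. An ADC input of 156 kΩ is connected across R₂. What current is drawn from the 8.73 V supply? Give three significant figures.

I ≈ 0.449 mA

R₂‖R_L = 16.14 kΩ, so the source sees R₁ + R₂‖R_L = 19.44 kΩ.
I = 8.73 V / 19.44 kΩ = 0.449 mA.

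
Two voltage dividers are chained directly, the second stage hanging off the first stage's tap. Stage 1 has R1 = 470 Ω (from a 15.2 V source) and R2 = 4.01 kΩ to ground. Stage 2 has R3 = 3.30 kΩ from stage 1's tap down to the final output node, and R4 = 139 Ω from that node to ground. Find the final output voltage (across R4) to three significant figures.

V_out ≈ 0.490 V

Stage 2 presents R3+R4 = 3439 Ω as a load on stage 1's tap.
Stage 1's lower leg becomes R2‖(R3+R4) = 1851 Ω, so V_mid = 15.2 × 1851/2321 = 12.12 V.
Stage 2 is itself unloaded: V_out = V_mid × R4/(R3+R4) = 12.12 × 139/3439 = 0.490 V.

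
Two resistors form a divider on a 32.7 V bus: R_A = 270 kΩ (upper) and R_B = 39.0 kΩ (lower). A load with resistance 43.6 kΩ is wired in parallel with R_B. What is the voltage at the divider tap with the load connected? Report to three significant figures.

The load sits in parallel with R_B: R_B‖R_L = (39.0 × 43.6) / (39.0 + 43.6) = 20.59 kΩ.
V_out = 32.7 × 20.59 / (270 + 20.59) = 32.7 × 20.59/290.6 = 2.32 V.

V_out ≈ 2.32 V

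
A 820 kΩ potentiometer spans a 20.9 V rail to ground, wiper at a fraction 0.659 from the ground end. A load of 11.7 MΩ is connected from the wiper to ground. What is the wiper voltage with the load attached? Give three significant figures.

V ≈ 13.6 V

The wiper splits the pot into (1−α)R = 279.6 kΩ above and αR = 540.4 kΩ below.
Lower section ‖ load = 516.5 kΩ.
V_wiper = 20.9 × 516.5/(279.6 + 516.5) = 13.6 V.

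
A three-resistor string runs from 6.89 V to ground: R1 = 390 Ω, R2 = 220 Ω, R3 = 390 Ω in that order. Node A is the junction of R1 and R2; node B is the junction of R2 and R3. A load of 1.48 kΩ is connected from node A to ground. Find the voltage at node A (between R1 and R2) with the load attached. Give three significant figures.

Below node A the series string R2+R3 = 610.0 Ω sits in parallel with the 1480 Ω load: 432.0 Ω.
V_A = 6.89 × 432.0/(390 + 432.0) = 3.62 V.

V ≈ 3.62 V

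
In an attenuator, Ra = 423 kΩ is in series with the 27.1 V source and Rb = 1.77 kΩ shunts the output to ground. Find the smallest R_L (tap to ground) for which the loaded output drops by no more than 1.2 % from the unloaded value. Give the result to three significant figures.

R_L(min) ≈ 145 kΩ

Output resistance R_th = Ra‖Rb = (423 × 1.77)/424.8 = 1.763 kΩ.
The fractional drop is R_th/(R_th + R_L); requiring this ≤ 0.0120 gives R_L ≥ R_th(1/0.0120 − 1) = 1.763 × 82.33 = 145 kΩ.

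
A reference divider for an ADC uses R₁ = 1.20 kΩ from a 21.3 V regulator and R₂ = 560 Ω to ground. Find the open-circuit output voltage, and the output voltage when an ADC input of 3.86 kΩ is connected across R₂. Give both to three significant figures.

Unloaded: 6.78 V; loaded: 6.17 V

Open-circuit: V = 21.3 × 560/(1200 + 560) = 6.78 V.
With the load, R₂ becomes R₂‖R_L = 489.0 Ω, so V = 21.3 × 489.0/1689 = 6.17 V.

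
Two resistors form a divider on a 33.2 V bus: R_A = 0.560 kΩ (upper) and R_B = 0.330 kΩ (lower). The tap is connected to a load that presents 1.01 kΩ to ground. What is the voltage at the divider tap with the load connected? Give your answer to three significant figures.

V_out ≈ 10.2 V

The load sits in parallel with R_B: R_B‖R_L = (330 × 1010) / (330 + 1010) = 248.7 Ω.
V_out = 33.2 × 248.7 / (560 + 248.7) = 33.2 × 248.7/808.7 = 10.2 V.
(Unloaded it would have been 12.3 V.)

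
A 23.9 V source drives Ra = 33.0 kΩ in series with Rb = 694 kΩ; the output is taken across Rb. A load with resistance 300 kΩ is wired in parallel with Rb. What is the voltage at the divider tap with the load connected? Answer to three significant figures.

The load sits in parallel with Rb: Rb‖R_L = (694 × 300) / (694 + 300) = 209.5 kΩ.
V_out = 23.9 × 209.5 / (33.0 + 209.5) = 23.9 × 209.5/242.5 = 20.6 V.

V_out ≈ 20.6 V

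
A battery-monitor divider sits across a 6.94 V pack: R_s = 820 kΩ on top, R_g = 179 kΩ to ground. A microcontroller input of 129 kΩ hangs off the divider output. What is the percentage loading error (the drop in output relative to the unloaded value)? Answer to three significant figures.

53.2 %

Unloaded V = 6.94 × 179/999.0 = 1.244 V.
Loaded: R_g‖R_L = 74.97 kΩ, giving V = 6.94 × 74.97/895.0 = 0.5814 V.
Drop = (1.244 − 0.5814) / 1.244 = 53.2 %.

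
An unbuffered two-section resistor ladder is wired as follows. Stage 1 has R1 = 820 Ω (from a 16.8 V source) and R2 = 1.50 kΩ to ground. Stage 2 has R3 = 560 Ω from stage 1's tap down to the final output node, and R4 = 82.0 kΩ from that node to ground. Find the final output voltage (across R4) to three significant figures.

Stage 2 presents R3+R4 = 82560 Ω as a load on stage 1's tap.
Stage 1's lower leg becomes R2‖(R3+R4) = 1473 Ω, so V_mid = 16.8 × 1473/2293 = 10.79 V.
Stage 2 is itself unloaded: V_out = V_mid × R4/(R3+R4) = 10.79 × 82000/82560 = 10.7 V.

V_out ≈ 10.7 V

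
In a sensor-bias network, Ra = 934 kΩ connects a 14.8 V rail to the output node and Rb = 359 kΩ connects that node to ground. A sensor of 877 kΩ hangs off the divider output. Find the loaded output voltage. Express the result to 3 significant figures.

The load sits in parallel with Rb: Rb‖R_L = (359 × 877) / (359 + 877) = 254.7 kΩ.
V_out = 14.8 × 254.7 / (934 + 254.7) = 14.8 × 254.7/1189 = 3.17 V.

V_out ≈ 3.17 V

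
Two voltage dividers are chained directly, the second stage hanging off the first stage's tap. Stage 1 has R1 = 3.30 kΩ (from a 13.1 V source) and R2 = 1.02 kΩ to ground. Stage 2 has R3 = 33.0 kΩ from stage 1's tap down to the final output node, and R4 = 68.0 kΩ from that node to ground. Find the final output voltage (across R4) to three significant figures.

Stage 2 presents R3+R4 = 101.0 kΩ as a load on stage 1's tap.
Stage 1's lower leg becomes R2‖(R3+R4) = 1.010 kΩ, so V_mid = 13.1 × 1.010/4.310 = 3.069 V.
Stage 2 is itself unloaded: V_out = V_mid × R4/(R3+R4) = 3.069 × 68.0/101.0 = 2.07 V.

V_out ≈ 2.07 V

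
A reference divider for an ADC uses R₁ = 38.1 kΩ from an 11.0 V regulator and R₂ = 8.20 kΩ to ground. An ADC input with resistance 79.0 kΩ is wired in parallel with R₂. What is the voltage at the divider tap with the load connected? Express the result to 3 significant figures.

The load sits in parallel with R₂: R₂‖R_L = (8.20 × 79.0) / (8.20 + 79.0) = 7.429 kΩ.
V_out = 11.0 × 7.429 / (38.1 + 7.429) = 11.0 × 7.429/45.53 = 1.79 V.

V_out ≈ 1.79 V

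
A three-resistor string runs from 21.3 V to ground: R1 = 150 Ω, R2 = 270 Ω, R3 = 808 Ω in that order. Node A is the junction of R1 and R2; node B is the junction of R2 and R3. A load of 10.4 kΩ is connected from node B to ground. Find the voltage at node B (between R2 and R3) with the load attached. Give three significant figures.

V ≈ 13.7 V

At node B, R3 is in parallel with the load: R3‖R_L = 749.8 Ω.
Below node A the resistance is R2 + (R3‖R_L) = 1020 Ω, so V_A = 21.3 × 1020/1170 = 18.57 V.
Then V_B = V_A × (R3‖R_L)/(R2 + R3‖R_L) = 18.57 × 749.8/1020 = 13.7 V.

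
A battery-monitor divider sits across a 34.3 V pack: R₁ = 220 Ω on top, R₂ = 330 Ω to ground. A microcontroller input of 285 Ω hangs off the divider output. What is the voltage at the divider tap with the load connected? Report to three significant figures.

The load sits in parallel with R₂: R₂‖R_L = (330 × 285) / (330 + 285) = 152.9 Ω.
V_out = 34.3 × 152.9 / (220 + 152.9) = 34.3 × 152.9/372.9 = 14.1 V.

V_out ≈ 14.1 V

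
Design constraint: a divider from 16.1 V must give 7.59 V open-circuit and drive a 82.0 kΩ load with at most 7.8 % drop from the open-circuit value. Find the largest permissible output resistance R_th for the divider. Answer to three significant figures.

Loading drop = R_th/(R_th + R_L) ≤ 0.0780, so R_th ≤ R_L · ε/(1−ε) = 82.0 kΩ × 0.0780/0.9220 = 6.94 kΩ.
(Any R1, R2 with R2/(R1+R2) = 0.471 and R1‖R2 ≤ 6.94 kΩ will meet the spec.)

R_th ≤ 6.94 kΩ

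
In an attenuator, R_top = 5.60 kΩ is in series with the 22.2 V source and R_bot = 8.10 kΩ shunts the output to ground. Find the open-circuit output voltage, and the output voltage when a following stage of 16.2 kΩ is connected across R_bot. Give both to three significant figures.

Unloaded: 13.1 V; loaded: 10.9 V

Open-circuit: V = 22.2 × 8.10/(5.60 + 8.10) = 13.1 V.
With the load, R_bot becomes R_bot‖R_L = 5.400 kΩ, so V = 22.2 × 5.400/11.00 = 10.9 V.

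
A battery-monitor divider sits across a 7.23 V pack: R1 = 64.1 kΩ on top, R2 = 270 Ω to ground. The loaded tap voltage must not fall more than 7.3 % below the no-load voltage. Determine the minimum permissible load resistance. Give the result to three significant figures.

Output resistance R_th = R1‖R2 = (64100 × 270)/64370 = 268.9 Ω.
The fractional drop is R_th/(R_th + R_L); requiring this ≤ 0.0730 gives R_L ≥ R_th(1/0.0730 − 1) = 268.9 × 12.70 = 3.41 kΩ.

R_L(min) ≈ 3.41 kΩ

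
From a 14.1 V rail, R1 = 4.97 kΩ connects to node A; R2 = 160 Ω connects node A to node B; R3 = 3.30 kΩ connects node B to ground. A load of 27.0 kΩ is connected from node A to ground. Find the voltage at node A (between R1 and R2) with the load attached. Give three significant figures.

Below node A the series string R2+R3 = 3460 Ω sits in parallel with the 27000 Ω load: 3067 Ω.
V_A = 14.1 × 3067/(4970 + 3067) = 5.38 V.

V ≈ 5.38 V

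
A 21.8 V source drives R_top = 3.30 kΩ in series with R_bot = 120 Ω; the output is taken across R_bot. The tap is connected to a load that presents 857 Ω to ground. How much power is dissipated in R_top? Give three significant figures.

Total resistance from the source is R_top + (R_bot‖R_L) = 3405 Ω, so I = 21.8/3405 Ω = 6.402 mA.
P = I²·R_top = (6.402 mA)² × 3.30 kΩ = 135 mW.

P ≈ 135 mW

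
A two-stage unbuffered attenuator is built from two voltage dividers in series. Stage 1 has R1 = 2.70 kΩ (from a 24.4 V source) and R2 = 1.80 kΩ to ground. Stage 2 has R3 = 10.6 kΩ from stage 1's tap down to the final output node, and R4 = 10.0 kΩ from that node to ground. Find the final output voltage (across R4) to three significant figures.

V_out ≈ 4.50 V

Stage 2 presents R3+R4 = 20.60 kΩ as a load on stage 1's tap.
Stage 1's lower leg becomes R2‖(R3+R4) = 1.655 kΩ, so V_mid = 24.4 × 1.655/4.355 = 9.274 V.
Stage 2 is itself unloaded: V_out = V_mid × R4/(R3+R4) = 9.274 × 10.0/20.60 = 4.50 V.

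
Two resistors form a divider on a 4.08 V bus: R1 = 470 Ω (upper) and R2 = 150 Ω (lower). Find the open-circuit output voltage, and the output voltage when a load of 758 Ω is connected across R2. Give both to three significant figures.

Open-circuit: V = 4.08 × 150/(470 + 150) = 0.987 V.
With the load, R2 becomes R2‖R_L = 125.2 Ω, so V = 4.08 × 125.2/595.2 = 0.858 V.

Unloaded: 0.987 V; loaded: 0.858 V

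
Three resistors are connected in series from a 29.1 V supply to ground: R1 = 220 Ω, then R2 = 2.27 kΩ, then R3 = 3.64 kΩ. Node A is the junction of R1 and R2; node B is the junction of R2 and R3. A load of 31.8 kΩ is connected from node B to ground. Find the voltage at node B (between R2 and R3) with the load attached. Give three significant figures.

V ≈ 16.5 V

At node B, R3 is in parallel with the load: R3‖R_L = 3266 Ω.
Below node A the resistance is R2 + (R3‖R_L) = 5536 Ω, so V_A = 29.1 × 5536/5756 = 27.99 V.
Then V_B = V_A × (R3‖R_L)/(R2 + R3‖R_L) = 27.99 × 3266/5536 = 16.5 V.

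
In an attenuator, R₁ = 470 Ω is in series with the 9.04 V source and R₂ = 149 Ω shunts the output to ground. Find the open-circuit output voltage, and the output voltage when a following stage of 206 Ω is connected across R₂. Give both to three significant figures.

Open-circuit: V = 9.04 × 149/(470 + 149) = 2.18 V.
With the load, R₂ becomes R₂‖R_L = 86.46 Ω, so V = 9.04 × 86.46/556.5 = 1.40 V.

Unloaded: 2.18 V; loaded: 1.40 V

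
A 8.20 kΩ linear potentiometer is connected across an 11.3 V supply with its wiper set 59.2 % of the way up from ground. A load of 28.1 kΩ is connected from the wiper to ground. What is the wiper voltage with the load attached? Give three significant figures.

The wiper splits the pot into (1−α)R = 3.346 kΩ above and αR = 4.854 kΩ below.
Lower section ‖ load = 4.139 kΩ.
V_wiper = 11.3 × 4.139/(3.346 + 4.139) = 6.25 V.

V ≈ 6.25 V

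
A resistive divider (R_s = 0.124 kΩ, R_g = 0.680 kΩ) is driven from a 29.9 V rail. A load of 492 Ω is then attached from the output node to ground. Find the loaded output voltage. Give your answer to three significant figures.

V_out ≈ 20.8 V

The load sits in parallel with R_g: R_g‖R_L = (680 × 492) / (680 + 492) = 285.5 Ω.
V_out = 29.9 × 285.5 / (124 + 285.5) = 29.9 × 285.5/409.5 = 20.8 V.
(Unloaded it would have been 25.3 V.)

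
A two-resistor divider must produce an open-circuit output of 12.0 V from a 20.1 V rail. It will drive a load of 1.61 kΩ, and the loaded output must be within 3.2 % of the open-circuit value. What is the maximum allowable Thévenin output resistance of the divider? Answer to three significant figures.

Loading drop = R_th/(R_th + R_L) ≤ 0.0320, so R_th ≤ R_L · ε/(1−ε) = 1.61 kΩ × 0.0320/0.9680 = 53.2 Ω.
(Any R1, R2 with R2/(R1+R2) = 0.597 and R1‖R2 ≤ 53.2 Ω will meet the spec.)

R_th ≤ 53.2 Ω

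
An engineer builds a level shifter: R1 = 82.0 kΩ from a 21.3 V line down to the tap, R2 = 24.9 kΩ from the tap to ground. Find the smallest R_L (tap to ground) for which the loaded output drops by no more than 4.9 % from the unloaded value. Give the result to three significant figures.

R_L(min) ≈ 371 kΩ

Output resistance R_th = R1‖R2 = (82.0 × 24.9)/106.9 = 19.10 kΩ.
The fractional drop is R_th/(R_th + R_L); requiring this ≤ 0.0490 gives R_L ≥ R_th(1/0.0490 − 1) = 19.10 × 19.41 = 371 kΩ.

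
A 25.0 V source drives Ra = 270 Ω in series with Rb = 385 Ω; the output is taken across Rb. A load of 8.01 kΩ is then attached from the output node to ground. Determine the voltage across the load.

The load sits in parallel with Rb: Rb‖R_L = (385 × 8010) / (385 + 8010) = 367.3 Ω.
V_out = 25.0 × 367.3 / (270 + 367.3) = 25.0 × 367.3/637.3 = 14.4 V.

V_out ≈ 14.4 V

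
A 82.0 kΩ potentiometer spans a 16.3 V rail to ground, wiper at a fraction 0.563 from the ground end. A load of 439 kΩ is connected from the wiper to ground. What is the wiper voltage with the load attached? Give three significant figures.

V ≈ 8.77 V

The wiper splits the pot into (1−α)R = 35.83 kΩ above and αR = 46.17 kΩ below.
Lower section ‖ load = 41.77 kΩ.
V_wiper = 16.3 × 41.77/(35.83 + 41.77) = 8.77 V.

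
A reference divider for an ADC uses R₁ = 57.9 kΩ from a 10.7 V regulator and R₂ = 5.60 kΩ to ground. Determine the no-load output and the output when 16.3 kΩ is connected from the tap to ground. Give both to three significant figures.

Open-circuit: V = 10.7 × 5.60/(57.9 + 5.60) = 0.944 V.
With the load, R₂ becomes R₂‖R_L = 4.168 kΩ, so V = 10.7 × 4.168/62.07 = 0.719 V.

Unloaded: 0.944 V; loaded: 0.719 V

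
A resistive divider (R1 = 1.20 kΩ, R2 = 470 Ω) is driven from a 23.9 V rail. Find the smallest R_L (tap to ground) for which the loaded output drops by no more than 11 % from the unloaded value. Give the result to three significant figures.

Output resistance R_th = R1‖R2 = (1200 × 470)/1670 = 337.7 Ω.
The fractional drop is R_th/(R_th + R_L); requiring this ≤ 0.110 gives R_L ≥ R_th(1/0.110 − 1) = 337.7 × 8.091 = 2.73 kΩ.

R_L(min) ≈ 2.73 kΩ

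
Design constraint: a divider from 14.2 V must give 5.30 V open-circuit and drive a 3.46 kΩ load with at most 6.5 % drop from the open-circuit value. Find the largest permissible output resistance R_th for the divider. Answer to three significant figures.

R_th ≤ 241 Ω

Loading drop = R_th/(R_th + R_L) ≤ 0.0650, so R_th ≤ R_L · ε/(1−ε) = 3.46 kΩ × 0.0650/0.9350 = 241 Ω.
(Any R1, R2 with R2/(R1+R2) = 0.373 and R1‖R2 ≤ 241 Ω will meet the spec.)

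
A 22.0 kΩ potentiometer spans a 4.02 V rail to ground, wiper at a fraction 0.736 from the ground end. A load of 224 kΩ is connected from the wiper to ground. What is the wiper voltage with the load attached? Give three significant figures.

V ≈ 2.90 V

The wiper splits the pot into (1−α)R = 5.808 kΩ above and αR = 16.19 kΩ below.
Lower section ‖ load = 15.10 kΩ.
V_wiper = 4.02 × 15.10/(5.808 + 15.10) = 2.90 V.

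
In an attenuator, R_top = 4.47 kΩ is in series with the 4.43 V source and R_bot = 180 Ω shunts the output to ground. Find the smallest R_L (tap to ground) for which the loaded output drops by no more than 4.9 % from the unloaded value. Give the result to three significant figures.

R_L(min) ≈ 3.36 kΩ

Output resistance R_th = R_top‖R_bot = (4470 × 180)/4650 = 173.0 Ω.
The fractional drop is R_th/(R_th + R_L); requiring this ≤ 0.0490 gives R_L ≥ R_th(1/0.0490 − 1) = 173.0 × 19.41 = 3.36 kΩ.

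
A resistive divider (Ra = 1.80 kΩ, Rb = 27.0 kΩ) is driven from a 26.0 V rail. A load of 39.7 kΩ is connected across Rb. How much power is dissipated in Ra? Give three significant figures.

Total resistance from the source is Ra + (Rb‖R_L) = 17.87 kΩ, so I = 26.0/17.87 kΩ = 1.455 mA.
P = I²·Ra = (1.455 mA)² × 1.80 kΩ = 3.81 mW.

P ≈ 3.81 mW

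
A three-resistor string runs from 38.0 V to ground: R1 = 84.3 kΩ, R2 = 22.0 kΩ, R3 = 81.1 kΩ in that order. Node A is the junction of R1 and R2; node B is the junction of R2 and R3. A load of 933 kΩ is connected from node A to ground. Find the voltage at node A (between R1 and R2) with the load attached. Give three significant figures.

Below node A the series string R2+R3 = 103.1 kΩ sits in parallel with the 933 kΩ load: 92.84 kΩ.
V_A = 38.0 × 92.84/(84.3 + 92.84) = 19.9 V.

V ≈ 19.9 V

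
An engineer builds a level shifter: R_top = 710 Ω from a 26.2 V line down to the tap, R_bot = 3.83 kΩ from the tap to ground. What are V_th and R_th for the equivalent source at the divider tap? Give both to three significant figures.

V_th = 22.1 V, R_th = 599 Ω

V_th is the open-circuit tap voltage: 26.2 × 3830/(710 + 3830) = 22.1 V.
With the supply zeroed, R_top and R_bot appear in parallel from the tap: R_th = R_top‖R_bot = (710 × 3830)/4540 = 599 Ω.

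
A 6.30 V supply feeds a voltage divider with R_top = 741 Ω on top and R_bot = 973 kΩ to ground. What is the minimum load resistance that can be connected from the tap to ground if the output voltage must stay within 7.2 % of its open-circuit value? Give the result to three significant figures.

R_L(min) ≈ 9.54 kΩ

Output resistance R_th = R_top‖R_bot = (741 × 973000)/973700 = 740.4 Ω.
The fractional drop is R_th/(R_th + R_L); requiring this ≤ 0.0720 gives R_L ≥ R_th(1/0.0720 − 1) = 740.4 × 12.89 = 9.54 kΩ.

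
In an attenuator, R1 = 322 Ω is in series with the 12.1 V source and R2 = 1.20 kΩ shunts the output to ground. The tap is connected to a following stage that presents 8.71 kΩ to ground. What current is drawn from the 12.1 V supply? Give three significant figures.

I ≈ 8.79 mA

R2‖R_L = 1055 Ω, so the source sees R1 + R2‖R_L = 1377 Ω.
I = 12.1 V / 1377 Ω = 8.79 mA.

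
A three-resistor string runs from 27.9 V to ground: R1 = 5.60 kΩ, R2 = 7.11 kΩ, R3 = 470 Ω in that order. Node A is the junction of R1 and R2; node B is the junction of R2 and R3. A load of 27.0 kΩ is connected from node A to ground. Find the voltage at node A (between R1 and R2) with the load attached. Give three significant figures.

Below node A the series string R2+R3 = 7580 Ω sits in parallel with the 27000 Ω load: 5918 Ω.
V_A = 27.9 × 5918/(5600 + 5918) = 14.3 V.

V ≈ 14.3 V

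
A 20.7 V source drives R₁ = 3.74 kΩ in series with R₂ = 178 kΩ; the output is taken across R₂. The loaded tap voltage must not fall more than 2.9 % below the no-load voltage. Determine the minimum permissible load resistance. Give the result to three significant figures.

Output resistance R_th = R₁‖R₂ = (3.74 × 178)/181.7 = 3.663 kΩ.
The fractional drop is R_th/(R_th + R_L); requiring this ≤ 0.0290 gives R_L ≥ R_th(1/0.0290 − 1) = 3.663 × 33.48 = 123 kΩ.

R_L(min) ≈ 123 kΩ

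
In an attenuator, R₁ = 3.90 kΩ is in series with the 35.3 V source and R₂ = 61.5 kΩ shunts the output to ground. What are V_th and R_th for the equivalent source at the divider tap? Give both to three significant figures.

V_th is the open-circuit tap voltage: 35.3 × 61.5/(3.90 + 61.5) = 33.2 V.
With the supply zeroed, R₁ and R₂ appear in parallel from the tap: R_th = R₁‖R₂ = (3.90 × 61.5)/65.40 = 3.67 kΩ.

V_th = 33.2 V, R_th = 3.67 kΩ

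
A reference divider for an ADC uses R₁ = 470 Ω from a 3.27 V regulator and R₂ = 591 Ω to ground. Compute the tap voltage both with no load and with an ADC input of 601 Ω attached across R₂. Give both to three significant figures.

Unloaded: 1.82 V; loaded: 1.27 V

Open-circuit: V = 3.27 × 591/(470 + 591) = 1.82 V.
With the load, R₂ becomes R₂‖R_L = 298.0 Ω, so V = 3.27 × 298.0/768.0 = 1.27 V.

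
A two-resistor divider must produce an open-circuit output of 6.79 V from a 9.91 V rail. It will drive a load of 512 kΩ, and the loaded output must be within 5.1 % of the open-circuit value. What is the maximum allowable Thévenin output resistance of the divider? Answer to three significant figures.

Loading drop = R_th/(R_th + R_L) ≤ 0.0510, so R_th ≤ R_L · ε/(1−ε) = 512 kΩ × 0.0510/0.9490 = 27.5 kΩ.
(Any R1, R2 with R2/(R1+R2) = 0.685 and R1‖R2 ≤ 27.5 kΩ will meet the spec.)

R_th ≤ 27.5 kΩ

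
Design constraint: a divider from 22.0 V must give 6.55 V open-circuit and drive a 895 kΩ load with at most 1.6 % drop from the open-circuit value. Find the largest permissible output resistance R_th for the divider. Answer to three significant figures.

R_th ≤ 14.6 kΩ

Loading drop = R_th/(R_th + R_L) ≤ 0.0160, so R_th ≤ R_L · ε/(1−ε) = 895 kΩ × 0.0160/0.9840 = 14.6 kΩ.
(Any R1, R2 with R2/(R1+R2) = 0.298 and R1‖R2 ≤ 14.6 kΩ will meet the spec.)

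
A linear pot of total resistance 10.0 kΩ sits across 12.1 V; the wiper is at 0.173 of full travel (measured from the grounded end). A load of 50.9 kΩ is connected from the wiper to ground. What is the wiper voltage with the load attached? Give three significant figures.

The wiper splits the pot into (1−α)R = 8.270 kΩ above and αR = 1.730 kΩ below.
Lower section ‖ load = 1.673 kΩ.
V_wiper = 12.1 × 1.673/(8.270 + 1.673) = 2.04 V.

V ≈ 2.04 V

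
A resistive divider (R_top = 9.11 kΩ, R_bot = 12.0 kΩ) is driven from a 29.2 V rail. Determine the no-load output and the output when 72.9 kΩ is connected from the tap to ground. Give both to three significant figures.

Unloaded: 16.6 V; loaded: 15.5 V

Open-circuit: V = 29.2 × 12.0/(9.11 + 12.0) = 16.6 V.
With the load, R_bot becomes R_bot‖R_L = 10.30 kΩ, so V = 29.2 × 10.30/19.41 = 15.5 V.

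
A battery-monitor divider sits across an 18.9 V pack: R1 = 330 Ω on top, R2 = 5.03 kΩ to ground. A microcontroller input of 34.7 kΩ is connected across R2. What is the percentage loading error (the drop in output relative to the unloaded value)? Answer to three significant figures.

The divider's output (Thévenin) resistance is R1‖R2 = 309.7 Ω.
Fractional drop under load = R_th/(R_th + R_L) = 309.7 / (309.7 + 34700) = 0.008846.
So the output falls by 0.885 %.

0.885 %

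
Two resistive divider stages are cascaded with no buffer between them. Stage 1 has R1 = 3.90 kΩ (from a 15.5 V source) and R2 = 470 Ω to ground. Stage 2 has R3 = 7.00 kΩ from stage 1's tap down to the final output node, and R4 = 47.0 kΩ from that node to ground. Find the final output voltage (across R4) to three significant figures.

Stage 2 presents R3+R4 = 54000 Ω as a load on stage 1's tap.
Stage 1's lower leg becomes R2‖(R3+R4) = 465.9 Ω, so V_mid = 15.5 × 465.9/4366 = 1.654 V.
Stage 2 is itself unloaded: V_out = V_mid × R4/(R3+R4) = 1.654 × 47000/54000 = 1.44 V.

V_out ≈ 1.44 V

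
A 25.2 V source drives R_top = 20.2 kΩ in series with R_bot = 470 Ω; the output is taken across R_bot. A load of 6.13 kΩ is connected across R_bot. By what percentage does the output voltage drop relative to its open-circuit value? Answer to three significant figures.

The divider's output (Thévenin) resistance is R_top‖R_bot = 459.3 Ω.
Fractional drop under load = R_th/(R_th + R_L) = 459.3 / (459.3 + 6130) = 0.06971.
So the output falls by 6.97 %.

6.97 %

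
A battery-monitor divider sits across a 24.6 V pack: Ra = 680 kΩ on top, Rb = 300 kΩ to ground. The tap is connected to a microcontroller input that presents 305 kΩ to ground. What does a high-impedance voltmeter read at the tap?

The load sits in parallel with Rb: Rb‖R_L = (300 × 305) / (300 + 305) = 151.2 kΩ.
V_out = 24.6 × 151.2 / (680 + 151.2) = 24.6 × 151.2/831.2 = 4.48 V.
(Unloaded it would have been 7.53 V.)

V_out ≈ 4.48 V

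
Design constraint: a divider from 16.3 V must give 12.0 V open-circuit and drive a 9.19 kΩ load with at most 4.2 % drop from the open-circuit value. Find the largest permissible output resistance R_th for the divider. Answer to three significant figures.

Loading drop = R_th/(R_th + R_L) ≤ 0.0420, so R_th ≤ R_L · ε/(1−ε) = 9.19 kΩ × 0.0420/0.9580 = 403 Ω.
(Any R1, R2 with R2/(R1+R2) = 0.736 and R1‖R2 ≤ 403 Ω will meet the spec.)

R_th ≤ 403 Ω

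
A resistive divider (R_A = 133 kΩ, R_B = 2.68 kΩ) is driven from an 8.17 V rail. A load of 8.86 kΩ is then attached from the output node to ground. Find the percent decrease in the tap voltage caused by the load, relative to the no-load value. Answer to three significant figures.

Unloaded V = 8.17 × 2.68/135.7 = 0.1614 V.
Loaded: R_B‖R_L = 2.058 kΩ, giving V = 8.17 × 2.058/135.1 = 0.1245 V.
Drop = (0.1614 − 0.1245) / 0.1614 = 22.9 %.

22.9 %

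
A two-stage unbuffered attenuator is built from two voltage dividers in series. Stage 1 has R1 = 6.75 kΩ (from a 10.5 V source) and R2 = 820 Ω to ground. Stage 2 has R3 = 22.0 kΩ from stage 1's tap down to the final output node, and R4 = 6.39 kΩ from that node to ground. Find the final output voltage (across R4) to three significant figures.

Stage 2 presents R3+R4 = 28390 Ω as a load on stage 1's tap.
Stage 1's lower leg becomes R2‖(R3+R4) = 797.0 Ω, so V_mid = 10.5 × 797.0/7547 = 1.109 V.
Stage 2 is itself unloaded: V_out = V_mid × R4/(R3+R4) = 1.109 × 6390/28390 = 0.250 V.

V_out ≈ 0.250 V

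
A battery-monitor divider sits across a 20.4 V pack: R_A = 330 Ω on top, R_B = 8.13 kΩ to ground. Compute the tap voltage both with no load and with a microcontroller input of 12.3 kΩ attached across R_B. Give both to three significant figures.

Open-circuit: V = 20.4 × 8130/(330 + 8130) = 19.6 V.
With the load, R_B becomes R_B‖R_L = 4895 Ω, so V = 20.4 × 4895/5225 = 19.1 V.

Unloaded: 19.6 V; loaded: 19.1 V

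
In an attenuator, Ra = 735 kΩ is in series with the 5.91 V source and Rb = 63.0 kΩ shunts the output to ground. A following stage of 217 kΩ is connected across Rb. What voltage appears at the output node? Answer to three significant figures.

V_out ≈ 0.368 V

The load sits in parallel with Rb: Rb‖R_L = (63.0 × 217) / (63.0 + 217) = 48.83 kΩ.
V_out = 5.91 × 48.83 / (735 + 48.83) = 5.91 × 48.83/783.8 = 0.368 V.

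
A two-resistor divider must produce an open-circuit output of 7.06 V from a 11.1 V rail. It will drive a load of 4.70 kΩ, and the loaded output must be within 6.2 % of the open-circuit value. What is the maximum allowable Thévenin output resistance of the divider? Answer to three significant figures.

Loading drop = R_th/(R_th + R_L) ≤ 0.0620, so R_th ≤ R_L · ε/(1−ε) = 4.70 kΩ × 0.0620/0.9380 = 311 Ω.

R_th ≤ 311 Ω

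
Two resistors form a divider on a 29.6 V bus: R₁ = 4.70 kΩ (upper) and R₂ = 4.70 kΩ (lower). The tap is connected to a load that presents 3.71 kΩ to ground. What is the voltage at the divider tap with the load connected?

The load sits in parallel with R₂: R₂‖R_L = (4.70 × 3.71) / (4.70 + 3.71) = 2.073 kΩ.
V_out = 29.6 × 2.073 / (4.70 + 2.073) = 29.6 × 2.073/6.773 = 9.06 V.

V_out ≈ 9.06 V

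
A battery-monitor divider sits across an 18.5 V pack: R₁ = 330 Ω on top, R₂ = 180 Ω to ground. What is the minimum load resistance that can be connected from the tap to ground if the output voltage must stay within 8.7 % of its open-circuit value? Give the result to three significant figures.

R_L(min) ≈ 1.22 kΩ

Output resistance R_th = R₁‖R₂ = (330 × 180)/510.0 = 116.5 Ω.
The fractional drop is R_th/(R_th + R_L); requiring this ≤ 0.0870 gives R_L ≥ R_th(1/0.0870 − 1) = 116.5 × 10.49 = 1.22 kΩ.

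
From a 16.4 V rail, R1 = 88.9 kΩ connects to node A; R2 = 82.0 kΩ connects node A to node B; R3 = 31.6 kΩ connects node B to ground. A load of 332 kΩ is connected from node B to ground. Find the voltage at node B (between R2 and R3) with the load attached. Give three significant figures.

V ≈ 2.37 V

At node B, R3 is in parallel with the load: R3‖R_L = 28.85 kΩ.
Below node A the resistance is R2 + (R3‖R_L) = 110.9 kΩ, so V_A = 16.4 × 110.9/199.8 = 9.101 V.
Then V_B = V_A × (R3‖R_L)/(R2 + R3‖R_L) = 9.101 × 28.85/110.9 = 2.37 V.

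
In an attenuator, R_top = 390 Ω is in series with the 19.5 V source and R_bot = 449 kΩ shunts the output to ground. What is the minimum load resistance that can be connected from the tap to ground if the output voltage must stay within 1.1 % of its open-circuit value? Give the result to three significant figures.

Output resistance R_th = R_top‖R_bot = (390 × 449000)/449400 = 389.7 Ω.
The fractional drop is R_th/(R_th + R_L); requiring this ≤ 0.0110 gives R_L ≥ R_th(1/0.0110 − 1) = 389.7 × 89.91 = 35.0 kΩ.

R_L(min) ≈ 35.0 kΩ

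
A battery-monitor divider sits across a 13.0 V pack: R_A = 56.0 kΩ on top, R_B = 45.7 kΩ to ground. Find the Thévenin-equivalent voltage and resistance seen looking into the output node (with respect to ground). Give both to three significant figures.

V_th = 5.84 V, R_th = 25.2 kΩ

V_th is the open-circuit tap voltage: 13.0 × 45.7/(56.0 + 45.7) = 5.84 V.
With the supply zeroed, R_A and R_B appear in parallel from the tap: R_th = R_A‖R_B = (56.0 × 45.7)/101.7 = 25.2 kΩ.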